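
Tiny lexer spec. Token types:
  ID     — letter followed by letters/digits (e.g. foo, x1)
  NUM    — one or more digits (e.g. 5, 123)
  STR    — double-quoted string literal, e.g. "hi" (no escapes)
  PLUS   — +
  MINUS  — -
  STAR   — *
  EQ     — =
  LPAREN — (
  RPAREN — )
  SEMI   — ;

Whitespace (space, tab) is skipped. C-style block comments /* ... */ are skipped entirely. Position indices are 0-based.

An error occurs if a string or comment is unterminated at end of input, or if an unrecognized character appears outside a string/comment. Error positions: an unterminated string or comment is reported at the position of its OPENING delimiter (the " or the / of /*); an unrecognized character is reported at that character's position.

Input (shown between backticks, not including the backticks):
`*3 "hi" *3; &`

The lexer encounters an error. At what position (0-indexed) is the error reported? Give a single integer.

Answer: 12

Derivation:
pos=0: emit STAR '*'
pos=1: emit NUM '3' (now at pos=2)
pos=3: enter STRING mode
pos=3: emit STR "hi" (now at pos=7)
pos=8: emit STAR '*'
pos=9: emit NUM '3' (now at pos=10)
pos=10: emit SEMI ';'
pos=12: ERROR — unrecognized char '&'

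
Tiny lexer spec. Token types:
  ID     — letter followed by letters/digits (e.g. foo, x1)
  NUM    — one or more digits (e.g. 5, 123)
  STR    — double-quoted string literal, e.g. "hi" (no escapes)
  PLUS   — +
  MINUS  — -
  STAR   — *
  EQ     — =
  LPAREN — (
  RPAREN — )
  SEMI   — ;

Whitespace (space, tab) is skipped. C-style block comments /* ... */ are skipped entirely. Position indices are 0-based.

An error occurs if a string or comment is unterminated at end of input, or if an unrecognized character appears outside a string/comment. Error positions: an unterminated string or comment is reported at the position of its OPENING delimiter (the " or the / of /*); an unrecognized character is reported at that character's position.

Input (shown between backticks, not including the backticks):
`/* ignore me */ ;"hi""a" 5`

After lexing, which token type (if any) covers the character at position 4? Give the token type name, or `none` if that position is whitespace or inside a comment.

pos=0: enter COMMENT mode (saw '/*')
exit COMMENT mode (now at pos=15)
pos=16: emit SEMI ';'
pos=17: enter STRING mode
pos=17: emit STR "hi" (now at pos=21)
pos=21: enter STRING mode
pos=21: emit STR "a" (now at pos=24)
pos=25: emit NUM '5' (now at pos=26)
DONE. 4 tokens: [SEMI, STR, STR, NUM]
Position 4: char is 'g' -> none

Answer: none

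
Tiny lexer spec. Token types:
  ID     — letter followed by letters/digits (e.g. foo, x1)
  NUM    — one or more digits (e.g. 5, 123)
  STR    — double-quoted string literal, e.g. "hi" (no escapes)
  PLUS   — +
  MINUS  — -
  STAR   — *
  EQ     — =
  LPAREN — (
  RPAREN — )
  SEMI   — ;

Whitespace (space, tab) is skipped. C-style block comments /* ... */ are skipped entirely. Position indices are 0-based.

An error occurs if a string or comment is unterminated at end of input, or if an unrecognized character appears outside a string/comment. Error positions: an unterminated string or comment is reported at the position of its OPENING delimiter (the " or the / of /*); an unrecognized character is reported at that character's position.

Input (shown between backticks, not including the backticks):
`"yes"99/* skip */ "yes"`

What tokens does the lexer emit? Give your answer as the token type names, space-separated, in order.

Answer: STR NUM STR

Derivation:
pos=0: enter STRING mode
pos=0: emit STR "yes" (now at pos=5)
pos=5: emit NUM '99' (now at pos=7)
pos=7: enter COMMENT mode (saw '/*')
exit COMMENT mode (now at pos=17)
pos=18: enter STRING mode
pos=18: emit STR "yes" (now at pos=23)
DONE. 3 tokens: [STR, NUM, STR]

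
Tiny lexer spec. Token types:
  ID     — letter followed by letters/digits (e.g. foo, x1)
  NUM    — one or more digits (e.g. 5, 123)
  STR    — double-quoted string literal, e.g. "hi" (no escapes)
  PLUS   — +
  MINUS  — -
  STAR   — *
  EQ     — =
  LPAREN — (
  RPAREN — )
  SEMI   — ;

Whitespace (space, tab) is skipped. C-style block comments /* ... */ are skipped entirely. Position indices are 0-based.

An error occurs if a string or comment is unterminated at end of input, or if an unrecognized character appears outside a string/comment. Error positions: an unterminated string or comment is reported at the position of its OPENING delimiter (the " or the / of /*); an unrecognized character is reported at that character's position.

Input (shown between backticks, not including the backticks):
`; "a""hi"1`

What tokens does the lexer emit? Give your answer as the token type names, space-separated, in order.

Answer: SEMI STR STR NUM

Derivation:
pos=0: emit SEMI ';'
pos=2: enter STRING mode
pos=2: emit STR "a" (now at pos=5)
pos=5: enter STRING mode
pos=5: emit STR "hi" (now at pos=9)
pos=9: emit NUM '1' (now at pos=10)
DONE. 4 tokens: [SEMI, STR, STR, NUM]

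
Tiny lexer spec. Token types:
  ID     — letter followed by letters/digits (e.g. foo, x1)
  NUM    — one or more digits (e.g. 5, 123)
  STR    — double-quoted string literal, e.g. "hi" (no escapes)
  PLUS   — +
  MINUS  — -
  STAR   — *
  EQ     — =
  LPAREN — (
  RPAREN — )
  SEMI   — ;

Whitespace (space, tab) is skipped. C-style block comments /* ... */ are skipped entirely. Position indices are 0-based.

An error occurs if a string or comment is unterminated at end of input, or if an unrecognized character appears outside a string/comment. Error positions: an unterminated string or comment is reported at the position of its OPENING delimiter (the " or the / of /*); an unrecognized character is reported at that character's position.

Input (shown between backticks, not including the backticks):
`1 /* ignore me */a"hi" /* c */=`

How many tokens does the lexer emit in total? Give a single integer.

pos=0: emit NUM '1' (now at pos=1)
pos=2: enter COMMENT mode (saw '/*')
exit COMMENT mode (now at pos=17)
pos=17: emit ID 'a' (now at pos=18)
pos=18: enter STRING mode
pos=18: emit STR "hi" (now at pos=22)
pos=23: enter COMMENT mode (saw '/*')
exit COMMENT mode (now at pos=30)
pos=30: emit EQ '='
DONE. 4 tokens: [NUM, ID, STR, EQ]

Answer: 4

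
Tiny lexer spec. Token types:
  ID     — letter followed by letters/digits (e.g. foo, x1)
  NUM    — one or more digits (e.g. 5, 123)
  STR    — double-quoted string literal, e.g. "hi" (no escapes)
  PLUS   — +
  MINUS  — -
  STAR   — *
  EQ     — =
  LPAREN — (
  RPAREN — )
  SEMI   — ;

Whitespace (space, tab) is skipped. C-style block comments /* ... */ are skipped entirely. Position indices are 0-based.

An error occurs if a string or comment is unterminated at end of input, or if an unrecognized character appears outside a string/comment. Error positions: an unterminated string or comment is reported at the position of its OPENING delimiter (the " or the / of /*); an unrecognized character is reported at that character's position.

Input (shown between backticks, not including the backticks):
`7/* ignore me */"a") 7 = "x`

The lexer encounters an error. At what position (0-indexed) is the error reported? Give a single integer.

Answer: 25

Derivation:
pos=0: emit NUM '7' (now at pos=1)
pos=1: enter COMMENT mode (saw '/*')
exit COMMENT mode (now at pos=16)
pos=16: enter STRING mode
pos=16: emit STR "a" (now at pos=19)
pos=19: emit RPAREN ')'
pos=21: emit NUM '7' (now at pos=22)
pos=23: emit EQ '='
pos=25: enter STRING mode
pos=25: ERROR — unterminated string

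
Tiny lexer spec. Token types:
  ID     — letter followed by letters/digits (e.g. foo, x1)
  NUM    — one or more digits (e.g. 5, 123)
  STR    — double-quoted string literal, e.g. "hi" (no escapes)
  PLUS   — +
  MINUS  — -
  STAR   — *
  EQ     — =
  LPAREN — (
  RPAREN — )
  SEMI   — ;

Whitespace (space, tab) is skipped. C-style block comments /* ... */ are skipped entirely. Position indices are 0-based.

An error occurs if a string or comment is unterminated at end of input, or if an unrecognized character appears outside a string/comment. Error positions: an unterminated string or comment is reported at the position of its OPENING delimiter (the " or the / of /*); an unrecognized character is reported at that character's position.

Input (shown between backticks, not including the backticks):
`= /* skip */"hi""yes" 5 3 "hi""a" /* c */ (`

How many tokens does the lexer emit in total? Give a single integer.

Answer: 8

Derivation:
pos=0: emit EQ '='
pos=2: enter COMMENT mode (saw '/*')
exit COMMENT mode (now at pos=12)
pos=12: enter STRING mode
pos=12: emit STR "hi" (now at pos=16)
pos=16: enter STRING mode
pos=16: emit STR "yes" (now at pos=21)
pos=22: emit NUM '5' (now at pos=23)
pos=24: emit NUM '3' (now at pos=25)
pos=26: enter STRING mode
pos=26: emit STR "hi" (now at pos=30)
pos=30: enter STRING mode
pos=30: emit STR "a" (now at pos=33)
pos=34: enter COMMENT mode (saw '/*')
exit COMMENT mode (now at pos=41)
pos=42: emit LPAREN '('
DONE. 8 tokens: [EQ, STR, STR, NUM, NUM, STR, STR, LPAREN]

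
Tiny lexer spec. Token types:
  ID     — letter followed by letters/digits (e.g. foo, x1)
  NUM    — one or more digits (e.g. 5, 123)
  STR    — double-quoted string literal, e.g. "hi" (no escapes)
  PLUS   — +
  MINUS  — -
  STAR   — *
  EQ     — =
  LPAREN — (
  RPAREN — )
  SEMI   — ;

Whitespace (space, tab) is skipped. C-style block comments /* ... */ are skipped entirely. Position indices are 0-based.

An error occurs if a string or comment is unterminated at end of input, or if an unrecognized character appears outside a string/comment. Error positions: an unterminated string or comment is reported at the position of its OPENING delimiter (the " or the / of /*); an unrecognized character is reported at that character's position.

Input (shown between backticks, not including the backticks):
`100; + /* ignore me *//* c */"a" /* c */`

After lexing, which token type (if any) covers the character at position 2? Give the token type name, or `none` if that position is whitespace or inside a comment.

pos=0: emit NUM '100' (now at pos=3)
pos=3: emit SEMI ';'
pos=5: emit PLUS '+'
pos=7: enter COMMENT mode (saw '/*')
exit COMMENT mode (now at pos=22)
pos=22: enter COMMENT mode (saw '/*')
exit COMMENT mode (now at pos=29)
pos=29: enter STRING mode
pos=29: emit STR "a" (now at pos=32)
pos=33: enter COMMENT mode (saw '/*')
exit COMMENT mode (now at pos=40)
DONE. 4 tokens: [NUM, SEMI, PLUS, STR]
Position 2: char is '0' -> NUM

Answer: NUM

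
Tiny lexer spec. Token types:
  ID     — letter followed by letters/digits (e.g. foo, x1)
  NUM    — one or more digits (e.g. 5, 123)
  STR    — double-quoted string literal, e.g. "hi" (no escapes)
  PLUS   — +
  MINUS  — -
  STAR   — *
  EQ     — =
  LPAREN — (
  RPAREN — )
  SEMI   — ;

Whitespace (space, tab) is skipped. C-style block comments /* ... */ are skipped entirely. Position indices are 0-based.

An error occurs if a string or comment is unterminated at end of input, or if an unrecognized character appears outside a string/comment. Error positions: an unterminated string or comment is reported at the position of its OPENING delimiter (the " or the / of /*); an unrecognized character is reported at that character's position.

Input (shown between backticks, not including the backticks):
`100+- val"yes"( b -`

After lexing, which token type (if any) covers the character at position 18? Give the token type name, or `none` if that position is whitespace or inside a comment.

Answer: MINUS

Derivation:
pos=0: emit NUM '100' (now at pos=3)
pos=3: emit PLUS '+'
pos=4: emit MINUS '-'
pos=6: emit ID 'val' (now at pos=9)
pos=9: enter STRING mode
pos=9: emit STR "yes" (now at pos=14)
pos=14: emit LPAREN '('
pos=16: emit ID 'b' (now at pos=17)
pos=18: emit MINUS '-'
DONE. 8 tokens: [NUM, PLUS, MINUS, ID, STR, LPAREN, ID, MINUS]
Position 18: char is '-' -> MINUS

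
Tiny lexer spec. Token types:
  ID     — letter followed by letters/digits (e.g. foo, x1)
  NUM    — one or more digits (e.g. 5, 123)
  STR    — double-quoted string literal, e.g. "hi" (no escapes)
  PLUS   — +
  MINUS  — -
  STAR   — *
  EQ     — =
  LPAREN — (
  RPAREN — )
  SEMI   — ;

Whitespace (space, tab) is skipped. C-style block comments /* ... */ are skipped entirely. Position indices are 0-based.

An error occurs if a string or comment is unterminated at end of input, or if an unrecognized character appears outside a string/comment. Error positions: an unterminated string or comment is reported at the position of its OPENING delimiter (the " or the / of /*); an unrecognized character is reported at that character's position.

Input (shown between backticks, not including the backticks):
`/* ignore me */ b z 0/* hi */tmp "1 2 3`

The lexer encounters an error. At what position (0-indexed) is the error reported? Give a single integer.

Answer: 33

Derivation:
pos=0: enter COMMENT mode (saw '/*')
exit COMMENT mode (now at pos=15)
pos=16: emit ID 'b' (now at pos=17)
pos=18: emit ID 'z' (now at pos=19)
pos=20: emit NUM '0' (now at pos=21)
pos=21: enter COMMENT mode (saw '/*')
exit COMMENT mode (now at pos=29)
pos=29: emit ID 'tmp' (now at pos=32)
pos=33: enter STRING mode
pos=33: ERROR — unterminated string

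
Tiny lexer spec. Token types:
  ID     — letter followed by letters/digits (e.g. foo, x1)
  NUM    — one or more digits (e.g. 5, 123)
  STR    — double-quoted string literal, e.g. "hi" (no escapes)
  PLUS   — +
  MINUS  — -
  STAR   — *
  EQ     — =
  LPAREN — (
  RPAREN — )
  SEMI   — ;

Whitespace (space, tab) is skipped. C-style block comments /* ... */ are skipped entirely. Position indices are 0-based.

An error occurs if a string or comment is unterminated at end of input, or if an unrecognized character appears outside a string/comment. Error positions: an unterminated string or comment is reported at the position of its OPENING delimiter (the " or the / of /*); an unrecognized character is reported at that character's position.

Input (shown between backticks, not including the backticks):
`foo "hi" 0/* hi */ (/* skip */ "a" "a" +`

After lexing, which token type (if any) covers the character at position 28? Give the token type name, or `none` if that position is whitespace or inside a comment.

Answer: none

Derivation:
pos=0: emit ID 'foo' (now at pos=3)
pos=4: enter STRING mode
pos=4: emit STR "hi" (now at pos=8)
pos=9: emit NUM '0' (now at pos=10)
pos=10: enter COMMENT mode (saw '/*')
exit COMMENT mode (now at pos=18)
pos=19: emit LPAREN '('
pos=20: enter COMMENT mode (saw '/*')
exit COMMENT mode (now at pos=30)
pos=31: enter STRING mode
pos=31: emit STR "a" (now at pos=34)
pos=35: enter STRING mode
pos=35: emit STR "a" (now at pos=38)
pos=39: emit PLUS '+'
DONE. 7 tokens: [ID, STR, NUM, LPAREN, STR, STR, PLUS]
Position 28: char is '*' -> none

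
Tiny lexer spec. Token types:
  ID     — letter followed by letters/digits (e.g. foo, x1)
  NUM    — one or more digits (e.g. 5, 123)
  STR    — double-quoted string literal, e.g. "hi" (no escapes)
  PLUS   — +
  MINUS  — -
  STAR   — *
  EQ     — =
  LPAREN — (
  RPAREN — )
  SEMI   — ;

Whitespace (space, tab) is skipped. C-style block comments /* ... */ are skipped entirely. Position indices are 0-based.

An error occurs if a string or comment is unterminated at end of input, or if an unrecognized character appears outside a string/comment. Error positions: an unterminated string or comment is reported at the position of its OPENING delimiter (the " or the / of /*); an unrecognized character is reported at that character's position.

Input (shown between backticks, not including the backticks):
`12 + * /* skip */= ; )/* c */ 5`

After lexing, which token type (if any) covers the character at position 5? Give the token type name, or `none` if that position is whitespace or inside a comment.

pos=0: emit NUM '12' (now at pos=2)
pos=3: emit PLUS '+'
pos=5: emit STAR '*'
pos=7: enter COMMENT mode (saw '/*')
exit COMMENT mode (now at pos=17)
pos=17: emit EQ '='
pos=19: emit SEMI ';'
pos=21: emit RPAREN ')'
pos=22: enter COMMENT mode (saw '/*')
exit COMMENT mode (now at pos=29)
pos=30: emit NUM '5' (now at pos=31)
DONE. 7 tokens: [NUM, PLUS, STAR, EQ, SEMI, RPAREN, NUM]
Position 5: char is '*' -> STAR

Answer: STAR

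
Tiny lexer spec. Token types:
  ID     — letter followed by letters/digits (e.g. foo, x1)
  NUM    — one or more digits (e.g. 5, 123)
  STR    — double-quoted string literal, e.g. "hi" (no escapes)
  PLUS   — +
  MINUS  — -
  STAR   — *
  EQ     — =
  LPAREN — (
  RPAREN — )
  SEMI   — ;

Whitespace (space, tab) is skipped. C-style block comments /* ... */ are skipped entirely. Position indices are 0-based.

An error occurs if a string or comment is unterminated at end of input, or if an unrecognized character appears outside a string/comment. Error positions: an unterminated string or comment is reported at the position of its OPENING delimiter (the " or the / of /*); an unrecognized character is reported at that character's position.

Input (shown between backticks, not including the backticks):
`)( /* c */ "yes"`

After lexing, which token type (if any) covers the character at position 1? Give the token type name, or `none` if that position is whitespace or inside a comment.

Answer: LPAREN

Derivation:
pos=0: emit RPAREN ')'
pos=1: emit LPAREN '('
pos=3: enter COMMENT mode (saw '/*')
exit COMMENT mode (now at pos=10)
pos=11: enter STRING mode
pos=11: emit STR "yes" (now at pos=16)
DONE. 3 tokens: [RPAREN, LPAREN, STR]
Position 1: char is '(' -> LPAREN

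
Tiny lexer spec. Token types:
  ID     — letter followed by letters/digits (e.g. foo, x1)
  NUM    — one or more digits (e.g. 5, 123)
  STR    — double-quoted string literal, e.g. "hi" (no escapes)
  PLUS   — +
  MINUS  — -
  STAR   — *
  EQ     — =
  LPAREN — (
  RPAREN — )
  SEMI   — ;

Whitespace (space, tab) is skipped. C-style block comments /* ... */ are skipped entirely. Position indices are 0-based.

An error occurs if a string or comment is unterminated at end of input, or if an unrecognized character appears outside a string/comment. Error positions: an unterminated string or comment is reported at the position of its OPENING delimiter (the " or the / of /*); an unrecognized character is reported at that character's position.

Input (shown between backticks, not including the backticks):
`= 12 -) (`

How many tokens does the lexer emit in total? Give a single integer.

Answer: 5

Derivation:
pos=0: emit EQ '='
pos=2: emit NUM '12' (now at pos=4)
pos=5: emit MINUS '-'
pos=6: emit RPAREN ')'
pos=8: emit LPAREN '('
DONE. 5 tokens: [EQ, NUM, MINUS, RPAREN, LPAREN]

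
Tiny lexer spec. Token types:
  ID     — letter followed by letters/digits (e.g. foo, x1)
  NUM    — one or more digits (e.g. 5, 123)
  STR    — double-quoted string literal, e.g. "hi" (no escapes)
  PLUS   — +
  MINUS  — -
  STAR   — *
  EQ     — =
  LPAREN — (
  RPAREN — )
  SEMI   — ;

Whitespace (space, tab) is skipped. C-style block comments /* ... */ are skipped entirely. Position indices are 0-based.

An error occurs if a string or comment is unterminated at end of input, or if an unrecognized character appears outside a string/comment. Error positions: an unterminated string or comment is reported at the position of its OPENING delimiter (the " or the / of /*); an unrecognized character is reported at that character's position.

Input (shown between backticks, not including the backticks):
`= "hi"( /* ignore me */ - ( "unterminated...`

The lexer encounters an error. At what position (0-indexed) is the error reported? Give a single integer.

Answer: 28

Derivation:
pos=0: emit EQ '='
pos=2: enter STRING mode
pos=2: emit STR "hi" (now at pos=6)
pos=6: emit LPAREN '('
pos=8: enter COMMENT mode (saw '/*')
exit COMMENT mode (now at pos=23)
pos=24: emit MINUS '-'
pos=26: emit LPAREN '('
pos=28: enter STRING mode
pos=28: ERROR — unterminated string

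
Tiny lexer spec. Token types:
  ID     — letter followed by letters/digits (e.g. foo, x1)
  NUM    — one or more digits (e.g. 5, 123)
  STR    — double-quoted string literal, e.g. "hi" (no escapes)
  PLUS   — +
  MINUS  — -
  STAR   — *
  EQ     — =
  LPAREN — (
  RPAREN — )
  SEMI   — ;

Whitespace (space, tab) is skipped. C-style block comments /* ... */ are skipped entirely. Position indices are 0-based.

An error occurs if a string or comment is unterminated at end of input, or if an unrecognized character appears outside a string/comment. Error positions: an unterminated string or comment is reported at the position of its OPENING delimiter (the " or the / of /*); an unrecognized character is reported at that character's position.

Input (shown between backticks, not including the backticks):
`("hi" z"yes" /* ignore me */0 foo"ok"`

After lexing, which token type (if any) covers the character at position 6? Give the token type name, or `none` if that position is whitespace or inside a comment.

Answer: ID

Derivation:
pos=0: emit LPAREN '('
pos=1: enter STRING mode
pos=1: emit STR "hi" (now at pos=5)
pos=6: emit ID 'z' (now at pos=7)
pos=7: enter STRING mode
pos=7: emit STR "yes" (now at pos=12)
pos=13: enter COMMENT mode (saw '/*')
exit COMMENT mode (now at pos=28)
pos=28: emit NUM '0' (now at pos=29)
pos=30: emit ID 'foo' (now at pos=33)
pos=33: enter STRING mode
pos=33: emit STR "ok" (now at pos=37)
DONE. 7 tokens: [LPAREN, STR, ID, STR, NUM, ID, STR]
Position 6: char is 'z' -> ID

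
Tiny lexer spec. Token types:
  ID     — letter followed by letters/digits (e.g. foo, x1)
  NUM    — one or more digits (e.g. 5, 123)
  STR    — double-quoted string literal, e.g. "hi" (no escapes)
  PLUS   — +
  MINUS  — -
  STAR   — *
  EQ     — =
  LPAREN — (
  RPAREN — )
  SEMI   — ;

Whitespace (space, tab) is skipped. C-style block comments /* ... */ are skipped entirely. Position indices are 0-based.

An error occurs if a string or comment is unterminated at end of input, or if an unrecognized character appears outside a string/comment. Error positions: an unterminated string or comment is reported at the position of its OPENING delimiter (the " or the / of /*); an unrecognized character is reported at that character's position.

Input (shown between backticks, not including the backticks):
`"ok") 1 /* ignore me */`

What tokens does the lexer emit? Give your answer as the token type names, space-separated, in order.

Answer: STR RPAREN NUM

Derivation:
pos=0: enter STRING mode
pos=0: emit STR "ok" (now at pos=4)
pos=4: emit RPAREN ')'
pos=6: emit NUM '1' (now at pos=7)
pos=8: enter COMMENT mode (saw '/*')
exit COMMENT mode (now at pos=23)
DONE. 3 tokens: [STR, RPAREN, NUM]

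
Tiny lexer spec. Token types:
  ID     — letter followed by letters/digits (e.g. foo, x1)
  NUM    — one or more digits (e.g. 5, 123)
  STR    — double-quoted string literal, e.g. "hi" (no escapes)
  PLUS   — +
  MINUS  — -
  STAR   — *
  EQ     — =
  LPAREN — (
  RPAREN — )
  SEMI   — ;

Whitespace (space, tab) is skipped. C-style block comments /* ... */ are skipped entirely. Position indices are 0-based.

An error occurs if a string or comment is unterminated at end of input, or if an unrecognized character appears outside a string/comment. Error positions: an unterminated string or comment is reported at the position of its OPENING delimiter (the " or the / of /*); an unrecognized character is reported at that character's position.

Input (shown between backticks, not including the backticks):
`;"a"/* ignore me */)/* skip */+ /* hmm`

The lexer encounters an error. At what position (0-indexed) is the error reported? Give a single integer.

pos=0: emit SEMI ';'
pos=1: enter STRING mode
pos=1: emit STR "a" (now at pos=4)
pos=4: enter COMMENT mode (saw '/*')
exit COMMENT mode (now at pos=19)
pos=19: emit RPAREN ')'
pos=20: enter COMMENT mode (saw '/*')
exit COMMENT mode (now at pos=30)
pos=30: emit PLUS '+'
pos=32: enter COMMENT mode (saw '/*')
pos=32: ERROR — unterminated comment (reached EOF)

Answer: 32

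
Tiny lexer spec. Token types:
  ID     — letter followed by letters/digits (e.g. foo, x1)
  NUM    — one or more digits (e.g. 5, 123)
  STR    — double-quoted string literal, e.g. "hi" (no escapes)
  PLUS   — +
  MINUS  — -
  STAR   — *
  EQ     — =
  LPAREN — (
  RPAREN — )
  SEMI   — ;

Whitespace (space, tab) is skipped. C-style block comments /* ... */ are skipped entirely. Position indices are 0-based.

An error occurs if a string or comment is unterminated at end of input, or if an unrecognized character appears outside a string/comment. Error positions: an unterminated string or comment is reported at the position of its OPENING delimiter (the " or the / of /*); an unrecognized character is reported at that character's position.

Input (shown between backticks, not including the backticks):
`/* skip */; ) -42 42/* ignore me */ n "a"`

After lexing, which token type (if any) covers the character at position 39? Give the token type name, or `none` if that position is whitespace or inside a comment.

Answer: STR

Derivation:
pos=0: enter COMMENT mode (saw '/*')
exit COMMENT mode (now at pos=10)
pos=10: emit SEMI ';'
pos=12: emit RPAREN ')'
pos=14: emit MINUS '-'
pos=15: emit NUM '42' (now at pos=17)
pos=18: emit NUM '42' (now at pos=20)
pos=20: enter COMMENT mode (saw '/*')
exit COMMENT mode (now at pos=35)
pos=36: emit ID 'n' (now at pos=37)
pos=38: enter STRING mode
pos=38: emit STR "a" (now at pos=41)
DONE. 7 tokens: [SEMI, RPAREN, MINUS, NUM, NUM, ID, STR]
Position 39: char is 'a' -> STR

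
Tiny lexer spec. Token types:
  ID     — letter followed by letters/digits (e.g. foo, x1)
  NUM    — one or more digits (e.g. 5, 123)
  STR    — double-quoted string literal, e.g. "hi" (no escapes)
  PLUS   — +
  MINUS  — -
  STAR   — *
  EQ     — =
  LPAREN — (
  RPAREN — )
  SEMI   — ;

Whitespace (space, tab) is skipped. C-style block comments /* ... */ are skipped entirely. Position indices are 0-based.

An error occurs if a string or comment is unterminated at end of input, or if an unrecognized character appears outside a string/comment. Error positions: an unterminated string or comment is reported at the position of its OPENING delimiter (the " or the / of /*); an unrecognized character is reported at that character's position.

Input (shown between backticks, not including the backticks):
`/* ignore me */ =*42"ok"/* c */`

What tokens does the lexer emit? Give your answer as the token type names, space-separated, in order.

pos=0: enter COMMENT mode (saw '/*')
exit COMMENT mode (now at pos=15)
pos=16: emit EQ '='
pos=17: emit STAR '*'
pos=18: emit NUM '42' (now at pos=20)
pos=20: enter STRING mode
pos=20: emit STR "ok" (now at pos=24)
pos=24: enter COMMENT mode (saw '/*')
exit COMMENT mode (now at pos=31)
DONE. 4 tokens: [EQ, STAR, NUM, STR]

Answer: EQ STAR NUM STR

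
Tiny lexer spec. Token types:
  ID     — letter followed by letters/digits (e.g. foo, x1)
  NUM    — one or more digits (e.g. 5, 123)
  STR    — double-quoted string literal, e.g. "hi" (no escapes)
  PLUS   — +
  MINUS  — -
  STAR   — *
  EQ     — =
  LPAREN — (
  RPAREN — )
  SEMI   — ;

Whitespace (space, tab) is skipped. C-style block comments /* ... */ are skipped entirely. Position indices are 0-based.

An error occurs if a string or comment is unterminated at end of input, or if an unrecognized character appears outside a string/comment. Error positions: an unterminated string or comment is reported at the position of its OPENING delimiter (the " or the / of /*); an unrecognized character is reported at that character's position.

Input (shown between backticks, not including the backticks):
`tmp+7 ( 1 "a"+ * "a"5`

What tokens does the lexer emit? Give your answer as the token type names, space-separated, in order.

pos=0: emit ID 'tmp' (now at pos=3)
pos=3: emit PLUS '+'
pos=4: emit NUM '7' (now at pos=5)
pos=6: emit LPAREN '('
pos=8: emit NUM '1' (now at pos=9)
pos=10: enter STRING mode
pos=10: emit STR "a" (now at pos=13)
pos=13: emit PLUS '+'
pos=15: emit STAR '*'
pos=17: enter STRING mode
pos=17: emit STR "a" (now at pos=20)
pos=20: emit NUM '5' (now at pos=21)
DONE. 10 tokens: [ID, PLUS, NUM, LPAREN, NUM, STR, PLUS, STAR, STR, NUM]

Answer: ID PLUS NUM LPAREN NUM STR PLUS STAR STR NUM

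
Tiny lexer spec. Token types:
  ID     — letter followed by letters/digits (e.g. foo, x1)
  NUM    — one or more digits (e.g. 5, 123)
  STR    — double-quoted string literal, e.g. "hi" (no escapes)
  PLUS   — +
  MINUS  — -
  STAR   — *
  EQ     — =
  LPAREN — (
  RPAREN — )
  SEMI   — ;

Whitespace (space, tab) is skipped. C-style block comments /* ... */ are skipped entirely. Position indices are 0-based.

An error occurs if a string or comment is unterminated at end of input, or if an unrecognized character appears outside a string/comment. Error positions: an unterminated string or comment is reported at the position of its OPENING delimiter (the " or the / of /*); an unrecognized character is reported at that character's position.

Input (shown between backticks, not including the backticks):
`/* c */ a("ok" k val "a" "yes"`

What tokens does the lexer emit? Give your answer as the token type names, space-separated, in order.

Answer: ID LPAREN STR ID ID STR STR

Derivation:
pos=0: enter COMMENT mode (saw '/*')
exit COMMENT mode (now at pos=7)
pos=8: emit ID 'a' (now at pos=9)
pos=9: emit LPAREN '('
pos=10: enter STRING mode
pos=10: emit STR "ok" (now at pos=14)
pos=15: emit ID 'k' (now at pos=16)
pos=17: emit ID 'val' (now at pos=20)
pos=21: enter STRING mode
pos=21: emit STR "a" (now at pos=24)
pos=25: enter STRING mode
pos=25: emit STR "yes" (now at pos=30)
DONE. 7 tokens: [ID, LPAREN, STR, ID, ID, STR, STR]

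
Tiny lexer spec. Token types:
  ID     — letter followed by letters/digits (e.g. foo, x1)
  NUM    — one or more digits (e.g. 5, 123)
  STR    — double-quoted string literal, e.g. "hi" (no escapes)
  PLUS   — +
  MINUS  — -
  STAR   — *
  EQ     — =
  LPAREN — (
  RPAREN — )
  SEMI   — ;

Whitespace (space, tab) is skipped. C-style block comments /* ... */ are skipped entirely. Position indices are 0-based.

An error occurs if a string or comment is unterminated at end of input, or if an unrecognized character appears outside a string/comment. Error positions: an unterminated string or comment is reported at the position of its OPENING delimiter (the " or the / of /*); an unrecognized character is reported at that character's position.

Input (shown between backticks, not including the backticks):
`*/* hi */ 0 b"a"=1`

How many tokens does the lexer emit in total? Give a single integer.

pos=0: emit STAR '*'
pos=1: enter COMMENT mode (saw '/*')
exit COMMENT mode (now at pos=9)
pos=10: emit NUM '0' (now at pos=11)
pos=12: emit ID 'b' (now at pos=13)
pos=13: enter STRING mode
pos=13: emit STR "a" (now at pos=16)
pos=16: emit EQ '='
pos=17: emit NUM '1' (now at pos=18)
DONE. 6 tokens: [STAR, NUM, ID, STR, EQ, NUM]

Answer: 6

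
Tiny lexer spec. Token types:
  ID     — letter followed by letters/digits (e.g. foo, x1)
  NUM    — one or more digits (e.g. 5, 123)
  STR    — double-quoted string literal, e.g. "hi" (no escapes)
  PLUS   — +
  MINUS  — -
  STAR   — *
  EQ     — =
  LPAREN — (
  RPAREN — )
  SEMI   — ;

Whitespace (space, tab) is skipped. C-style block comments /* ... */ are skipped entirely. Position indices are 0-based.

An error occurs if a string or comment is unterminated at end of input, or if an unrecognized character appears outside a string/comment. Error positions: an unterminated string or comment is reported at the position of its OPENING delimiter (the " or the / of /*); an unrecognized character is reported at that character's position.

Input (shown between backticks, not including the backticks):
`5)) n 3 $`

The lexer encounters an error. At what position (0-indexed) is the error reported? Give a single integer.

Answer: 8

Derivation:
pos=0: emit NUM '5' (now at pos=1)
pos=1: emit RPAREN ')'
pos=2: emit RPAREN ')'
pos=4: emit ID 'n' (now at pos=5)
pos=6: emit NUM '3' (now at pos=7)
pos=8: ERROR — unrecognized char '$'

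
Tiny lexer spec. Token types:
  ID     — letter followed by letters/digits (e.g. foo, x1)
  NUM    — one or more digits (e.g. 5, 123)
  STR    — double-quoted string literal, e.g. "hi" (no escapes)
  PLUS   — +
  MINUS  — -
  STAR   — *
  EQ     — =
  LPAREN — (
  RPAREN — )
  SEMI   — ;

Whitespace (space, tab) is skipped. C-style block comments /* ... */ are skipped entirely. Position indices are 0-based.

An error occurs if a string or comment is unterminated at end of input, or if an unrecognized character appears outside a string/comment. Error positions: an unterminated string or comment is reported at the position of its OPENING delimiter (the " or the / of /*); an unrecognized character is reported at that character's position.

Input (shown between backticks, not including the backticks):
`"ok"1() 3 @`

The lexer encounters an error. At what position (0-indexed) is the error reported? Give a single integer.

pos=0: enter STRING mode
pos=0: emit STR "ok" (now at pos=4)
pos=4: emit NUM '1' (now at pos=5)
pos=5: emit LPAREN '('
pos=6: emit RPAREN ')'
pos=8: emit NUM '3' (now at pos=9)
pos=10: ERROR — unrecognized char '@'

Answer: 10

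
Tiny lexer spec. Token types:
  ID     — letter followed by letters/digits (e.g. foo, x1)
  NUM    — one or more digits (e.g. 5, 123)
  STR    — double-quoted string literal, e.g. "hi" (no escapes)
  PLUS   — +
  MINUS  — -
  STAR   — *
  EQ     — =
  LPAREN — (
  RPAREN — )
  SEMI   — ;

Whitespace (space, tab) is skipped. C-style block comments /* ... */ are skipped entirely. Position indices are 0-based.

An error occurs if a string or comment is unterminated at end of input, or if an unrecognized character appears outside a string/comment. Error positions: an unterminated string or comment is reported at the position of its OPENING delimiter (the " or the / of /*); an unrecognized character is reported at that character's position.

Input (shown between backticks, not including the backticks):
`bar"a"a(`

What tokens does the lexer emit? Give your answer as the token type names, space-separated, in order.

pos=0: emit ID 'bar' (now at pos=3)
pos=3: enter STRING mode
pos=3: emit STR "a" (now at pos=6)
pos=6: emit ID 'a' (now at pos=7)
pos=7: emit LPAREN '('
DONE. 4 tokens: [ID, STR, ID, LPAREN]

Answer: ID STR ID LPAREN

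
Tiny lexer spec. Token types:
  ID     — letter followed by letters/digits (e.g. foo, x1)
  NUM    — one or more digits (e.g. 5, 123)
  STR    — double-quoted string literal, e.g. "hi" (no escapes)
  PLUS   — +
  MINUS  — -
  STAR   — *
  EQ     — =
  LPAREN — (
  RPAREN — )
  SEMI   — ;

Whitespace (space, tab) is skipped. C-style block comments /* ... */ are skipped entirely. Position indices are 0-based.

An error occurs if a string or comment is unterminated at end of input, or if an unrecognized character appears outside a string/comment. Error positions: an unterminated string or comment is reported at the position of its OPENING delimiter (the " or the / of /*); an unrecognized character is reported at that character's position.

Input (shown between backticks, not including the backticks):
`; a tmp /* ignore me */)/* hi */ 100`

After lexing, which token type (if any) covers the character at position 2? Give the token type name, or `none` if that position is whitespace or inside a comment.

pos=0: emit SEMI ';'
pos=2: emit ID 'a' (now at pos=3)
pos=4: emit ID 'tmp' (now at pos=7)
pos=8: enter COMMENT mode (saw '/*')
exit COMMENT mode (now at pos=23)
pos=23: emit RPAREN ')'
pos=24: enter COMMENT mode (saw '/*')
exit COMMENT mode (now at pos=32)
pos=33: emit NUM '100' (now at pos=36)
DONE. 5 tokens: [SEMI, ID, ID, RPAREN, NUM]
Position 2: char is 'a' -> ID

Answer: ID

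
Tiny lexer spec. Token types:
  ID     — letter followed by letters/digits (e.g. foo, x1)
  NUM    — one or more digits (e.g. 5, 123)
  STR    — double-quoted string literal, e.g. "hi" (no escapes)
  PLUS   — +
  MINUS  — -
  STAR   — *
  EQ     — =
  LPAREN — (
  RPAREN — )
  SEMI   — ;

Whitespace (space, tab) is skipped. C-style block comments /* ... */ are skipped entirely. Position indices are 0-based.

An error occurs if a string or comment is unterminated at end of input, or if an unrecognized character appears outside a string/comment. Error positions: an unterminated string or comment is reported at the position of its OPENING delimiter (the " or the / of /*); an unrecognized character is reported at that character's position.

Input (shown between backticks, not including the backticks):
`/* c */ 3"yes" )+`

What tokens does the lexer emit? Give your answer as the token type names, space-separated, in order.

pos=0: enter COMMENT mode (saw '/*')
exit COMMENT mode (now at pos=7)
pos=8: emit NUM '3' (now at pos=9)
pos=9: enter STRING mode
pos=9: emit STR "yes" (now at pos=14)
pos=15: emit RPAREN ')'
pos=16: emit PLUS '+'
DONE. 4 tokens: [NUM, STR, RPAREN, PLUS]

Answer: NUM STR RPAREN PLUS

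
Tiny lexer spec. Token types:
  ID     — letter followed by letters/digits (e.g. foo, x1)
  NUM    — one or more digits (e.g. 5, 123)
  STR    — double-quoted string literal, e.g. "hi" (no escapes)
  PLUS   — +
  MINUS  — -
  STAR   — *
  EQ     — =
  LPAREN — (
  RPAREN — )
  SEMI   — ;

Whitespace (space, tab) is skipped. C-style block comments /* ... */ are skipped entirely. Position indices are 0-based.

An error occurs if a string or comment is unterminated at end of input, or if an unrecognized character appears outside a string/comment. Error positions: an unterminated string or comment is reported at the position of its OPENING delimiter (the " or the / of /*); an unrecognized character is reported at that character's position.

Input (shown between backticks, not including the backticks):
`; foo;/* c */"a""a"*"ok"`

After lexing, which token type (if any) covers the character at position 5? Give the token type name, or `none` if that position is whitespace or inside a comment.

pos=0: emit SEMI ';'
pos=2: emit ID 'foo' (now at pos=5)
pos=5: emit SEMI ';'
pos=6: enter COMMENT mode (saw '/*')
exit COMMENT mode (now at pos=13)
pos=13: enter STRING mode
pos=13: emit STR "a" (now at pos=16)
pos=16: enter STRING mode
pos=16: emit STR "a" (now at pos=19)
pos=19: emit STAR '*'
pos=20: enter STRING mode
pos=20: emit STR "ok" (now at pos=24)
DONE. 7 tokens: [SEMI, ID, SEMI, STR, STR, STAR, STR]
Position 5: char is ';' -> SEMI

Answer: SEMI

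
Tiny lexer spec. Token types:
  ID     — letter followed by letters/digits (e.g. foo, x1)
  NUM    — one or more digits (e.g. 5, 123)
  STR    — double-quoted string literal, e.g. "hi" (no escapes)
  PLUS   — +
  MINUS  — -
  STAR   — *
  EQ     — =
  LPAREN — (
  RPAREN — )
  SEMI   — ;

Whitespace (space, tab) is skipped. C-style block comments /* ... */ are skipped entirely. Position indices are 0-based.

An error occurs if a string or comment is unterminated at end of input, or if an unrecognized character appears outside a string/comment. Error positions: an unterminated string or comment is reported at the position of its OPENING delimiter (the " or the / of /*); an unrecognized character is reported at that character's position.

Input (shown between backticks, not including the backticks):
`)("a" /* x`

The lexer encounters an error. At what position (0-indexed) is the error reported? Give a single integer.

pos=0: emit RPAREN ')'
pos=1: emit LPAREN '('
pos=2: enter STRING mode
pos=2: emit STR "a" (now at pos=5)
pos=6: enter COMMENT mode (saw '/*')
pos=6: ERROR — unterminated comment (reached EOF)

Answer: 6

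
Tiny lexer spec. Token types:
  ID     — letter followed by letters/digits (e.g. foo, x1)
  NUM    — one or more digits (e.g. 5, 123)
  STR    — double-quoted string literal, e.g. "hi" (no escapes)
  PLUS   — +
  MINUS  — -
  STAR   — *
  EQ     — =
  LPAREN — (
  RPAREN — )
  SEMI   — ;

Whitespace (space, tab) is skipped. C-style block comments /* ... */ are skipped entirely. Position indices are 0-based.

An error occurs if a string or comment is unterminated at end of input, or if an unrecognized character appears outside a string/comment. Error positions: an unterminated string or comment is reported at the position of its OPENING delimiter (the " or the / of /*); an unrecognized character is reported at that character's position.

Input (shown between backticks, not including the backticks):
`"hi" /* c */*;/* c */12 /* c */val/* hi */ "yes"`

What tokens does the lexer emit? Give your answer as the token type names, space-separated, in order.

Answer: STR STAR SEMI NUM ID STR

Derivation:
pos=0: enter STRING mode
pos=0: emit STR "hi" (now at pos=4)
pos=5: enter COMMENT mode (saw '/*')
exit COMMENT mode (now at pos=12)
pos=12: emit STAR '*'
pos=13: emit SEMI ';'
pos=14: enter COMMENT mode (saw '/*')
exit COMMENT mode (now at pos=21)
pos=21: emit NUM '12' (now at pos=23)
pos=24: enter COMMENT mode (saw '/*')
exit COMMENT mode (now at pos=31)
pos=31: emit ID 'val' (now at pos=34)
pos=34: enter COMMENT mode (saw '/*')
exit COMMENT mode (now at pos=42)
pos=43: enter STRING mode
pos=43: emit STR "yes" (now at pos=48)
DONE. 6 tokens: [STR, STAR, SEMI, NUM, ID, STR]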